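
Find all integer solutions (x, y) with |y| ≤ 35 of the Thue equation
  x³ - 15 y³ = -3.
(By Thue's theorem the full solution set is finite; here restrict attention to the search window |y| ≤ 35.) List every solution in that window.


The equation is x³ - 15y³ = -3. For fixed y, x³ = 15·y³ − 3, so a solution requires the RHS to be a perfect cube.
Strategy: iterate y from -35 to 35, compute RHS = 15·y³ − 3, and check whether it is a (positive or negative) perfect cube.
Check small values of y:
  y = 0: RHS = -3 is not a perfect cube.
  y = 1: RHS = 12 is not a perfect cube.
  y = -1: RHS = -18 is not a perfect cube.
  y = 2: RHS = 117 is not a perfect cube.
  y = -2: RHS = -123 is not a perfect cube.
  y = 3: RHS = 402 is not a perfect cube.
  y = -3: RHS = -408 is not a perfect cube.
Continuing the search up to |y| = 35 finds no solutions either.
No (x, y) in the scanned range satisfies the equation.

No integer solutions with |y| ≤ 35.


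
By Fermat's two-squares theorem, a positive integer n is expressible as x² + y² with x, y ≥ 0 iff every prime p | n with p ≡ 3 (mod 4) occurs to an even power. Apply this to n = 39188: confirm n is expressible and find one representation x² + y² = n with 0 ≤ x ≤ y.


Step 1: Factor n = 39188 = 2^2 · 97 · 101.
Step 2: Check the mod-4 condition on each prime factor: 2 = 2 (special); 97 ≡ 1 (mod 4), exponent 1; 101 ≡ 1 (mod 4), exponent 1.
All primes ≡ 3 (mod 4) appear to even exponent (or don't appear), so by the two-squares theorem n IS expressible as a sum of two squares.
Step 3: Build a representation. Group n = k² · m with k = 2 and m = 97 · 101 = 9797 (a product of primes ≡ 1 (mod 4)); a representation of m scales to one of n via (k·x)² + (k·y)² = k²(x² + y²). Each prime p ≡ 1 (mod 4) is itself a sum of two squares; find a² by testing p − a² for a perfect square:
  97: 97 − 1² = 96, 97 − 2² = 93, 97 − 3² = 88, 97 − 4² = 81 = 9² ⇒ 97 = 4² + 9².
  101: 101 − 1² = 100 = 10² ⇒ 101 = 1² + 10².
  Combine using the Brahmagupta–Fibonacci identity (a² + b²)(c² + d²) = (ac − bd)² + (ad + bc)² = (ac + bd)² + (ad − bc)²:
  97 · 101 = 9797: from (4² + 9²)(1² + 10²), take (4·1 − 9·10, 4·10 + 9·1) = (4 − 90, 40 + 9) = (-86, 49); dropping signs (only squares matter) gives (86, 49); check 86² + 49² = 7396 + 2401 = 9797 ✓.
  Scale by k = 2: (2·86, 2·49) = (172, 98).
Step 4: Order so x ≤ y and verify: 98² + 172² = 9604 + 29584 = 39188 = n. ✓

n = 39188 = 98² + 172² (one valid representation with x ≤ y).


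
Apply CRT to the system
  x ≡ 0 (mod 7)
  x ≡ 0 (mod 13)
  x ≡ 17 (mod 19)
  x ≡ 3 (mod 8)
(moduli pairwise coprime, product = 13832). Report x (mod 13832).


Product of moduli M = 7 · 13 · 19 · 8 = 13832.
Merge one congruence at a time:
  Start: x ≡ 0 (mod 7).
  Combine with x ≡ 0 (mod 13); new modulus lcm = 91.
    Write x = 0 + 7·t and substitute into x ≡ 0 (mod 13): 7·t ≡ 0 − 0 = 0 (mod 13).
    The inverse of 7 mod 13 is 2 (since 7·2 = 14 = 1·13 + 1), so t ≡ 2·0 = 0 ≡ 0 (mod 13).
    Then x = 0 + 7·0 = 0, valid modulo lcm(7, 13) = 91: x ≡ 0 (mod 91).
  Combine with x ≡ 17 (mod 19); new modulus lcm = 1729.
    Write x = 0 + 91·t and substitute into x ≡ 17 (mod 19): 91·t ≡ 17 − 0 = 17 (mod 19).
    Reduce coefficients mod 19: 15·t ≡ 17 (mod 19).
    The inverse of 15 mod 19 is 14 (since 15·14 = 210 = 11·19 + 1), so t ≡ 14·17 = 238 ≡ 10 (mod 19).
    Then x = 0 + 91·10 = 910, valid modulo lcm(91, 19) = 1729: x ≡ 910 (mod 1729).
  Combine with x ≡ 3 (mod 8); new modulus lcm = 13832.
    Write x = 910 + 1729·t and substitute into x ≡ 3 (mod 8): 1729·t ≡ 3 − 910 = -907 (mod 8).
    Reduce coefficients mod 8: 1·t ≡ 5 (mod 8).
    So t ≡ 5 (mod 8).
    Then x = 910 + 1729·5 = 9555, valid modulo lcm(1729, 8) = 13832: x ≡ 9555 (mod 13832).
Verify against each original: 9555 mod 7 = 0, 9555 mod 13 = 0, 9555 mod 19 = 17, 9555 mod 8 = 3.

x ≡ 9555 (mod 13832).


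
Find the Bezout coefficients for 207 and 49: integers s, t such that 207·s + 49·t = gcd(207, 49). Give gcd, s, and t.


Euclidean algorithm on (207, 49) — divide until remainder is 0:
  207 = 4 · 49 + 11
  49 = 4 · 11 + 5
  11 = 2 · 5 + 1
  5 = 5 · 1 + 0
gcd(207, 49) = 1.
Track Bezout coefficients alongside the remainders: start with r₀ = 207 = a·1 + b·0 (s = 1, t = 0) and r₁ = 49 = a·0 + b·1 (s = 0, t = 1); each new remainder r_{k+1} = r_{k-1} − q_k·r_k inherits s_{k+1} = s_{k-1} − q_k·s_k, t_{k+1} = t_{k-1} − q_k·t_k, so r_k = a·s_k + b·t_k at every step:
  q = 4: r = 11, s = 1 − 4·0 = 1, t = 0 − 4·1 = -4  (check: 207·1 + 49·(-4) = 11)
  q = 4: r = 5, s = 0 − 4·1 = -4, t = 1 − 4·(-4) = 17  (check: 207·(-4) + 49·17 = 5)
  q = 2: r = 1, s = 1 − 2·(-4) = 9, t = -4 − 2·17 = -38  (check: 207·9 + 49·(-38) = 1)
The row with r = 1 (the gcd) gives the Bezout coefficients s = 9, t = -38.
Result: 207 · (9) + 49 · (-38) = 1.

gcd(207, 49) = 1; s = 9, t = -38 (check: 207·9 + 49·(-38) = 1).


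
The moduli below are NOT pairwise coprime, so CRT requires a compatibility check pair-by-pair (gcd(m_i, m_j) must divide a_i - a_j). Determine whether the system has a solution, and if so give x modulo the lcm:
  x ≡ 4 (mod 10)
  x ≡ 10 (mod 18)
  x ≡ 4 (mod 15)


Moduli 10, 18, 15 are not pairwise coprime, so CRT works modulo lcm(m_i) when all pairwise compatibility conditions hold.
Pairwise compatibility: gcd(m_i, m_j) must divide a_i - a_j for every pair.
Merge one congruence at a time:
  Start: x ≡ 4 (mod 10).
  Combine with x ≡ 10 (mod 18): gcd(10, 18) = 2; 10 - 4 = 6, which IS divisible by 2, so compatible.
    Write x = 4 + 10·t and substitute into x ≡ 10 (mod 18): 10·t ≡ 10 − 4 = 6 (mod 18).
    Divide the congruence (and modulus) by g = 2: 5·t ≡ 3 (mod 9).
    The inverse of 5 mod 9 is 2 (since 5·2 = 10 = 1·9 + 1), so t ≡ 2·3 = 6 ≡ 6 (mod 9).
    Then x = 4 + 10·6 = 64, valid modulo lcm(10, 18) = 90: x ≡ 64 (mod 90).
  Combine with x ≡ 4 (mod 15): gcd(90, 15) = 15; 4 - 64 = -60, which IS divisible by 15, so compatible.
    Write x = 64 + 90·t and substitute into x ≡ 4 (mod 15): 90·t ≡ 4 − 64 = -60 (mod 15).
    Divide the congruence (and modulus) by g = 15: 6·t ≡ -4 (mod 1).
    Modulo 1 every t works; take t = 0.
    Then x = 64 + 90·0 = 64, valid modulo lcm(90, 15) = 90: x ≡ 64 (mod 90).
Verify: 64 mod 10 = 4, 64 mod 18 = 10, 64 mod 15 = 4.

x ≡ 64 (mod 90).


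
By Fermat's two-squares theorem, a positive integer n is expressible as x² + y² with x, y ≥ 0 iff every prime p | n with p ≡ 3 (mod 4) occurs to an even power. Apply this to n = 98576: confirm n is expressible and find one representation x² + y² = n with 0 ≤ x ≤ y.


Step 1: Factor n = 98576 = 2^4 · 61 · 101.
Step 2: Check the mod-4 condition on each prime factor: 2 = 2 (special); 61 ≡ 1 (mod 4), exponent 1; 101 ≡ 1 (mod 4), exponent 1.
All primes ≡ 3 (mod 4) appear to even exponent (or don't appear), so by the two-squares theorem n IS expressible as a sum of two squares.
Step 3: Build a representation. Group n = k² · m with k = 4 and m = 61 · 101 = 6161 (a product of primes ≡ 1 (mod 4)); a representation of m scales to one of n via (k·x)² + (k·y)² = k²(x² + y²). Each prime p ≡ 1 (mod 4) is itself a sum of two squares; find a² by testing p − a² for a perfect square:
  61: 61 − 1² = 60, 61 − 2² = 57, 61 − 3² = 52, 61 − 4² = 45, 61 − 5² = 36 = 6² ⇒ 61 = 5² + 6².
  101: 101 − 1² = 100 = 10² ⇒ 101 = 1² + 10².
  Combine using the Brahmagupta–Fibonacci identity (a² + b²)(c² + d²) = (ac − bd)² + (ad + bc)² = (ac + bd)² + (ad − bc)²:
  61 · 101 = 6161: from (5² + 6²)(1² + 10²), take (5·1 − 6·10, 5·10 + 6·1) = (5 − 60, 50 + 6) = (-55, 56); dropping signs (only squares matter) gives (55, 56); check 55² + 56² = 3025 + 3136 = 6161 ✓.
  Scale by k = 4: (4·55, 4·56) = (220, 224).
Step 4: Order so x ≤ y and verify: 220² + 224² = 48400 + 50176 = 98576 = n. ✓

n = 98576 = 220² + 224² (one valid representation with x ≤ y).


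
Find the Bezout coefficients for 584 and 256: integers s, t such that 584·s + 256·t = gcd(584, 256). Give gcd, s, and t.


Euclidean algorithm on (584, 256) — divide until remainder is 0:
  584 = 2 · 256 + 72
  256 = 3 · 72 + 40
  72 = 1 · 40 + 32
  40 = 1 · 32 + 8
  32 = 4 · 8 + 0
gcd(584, 256) = 8.
Track Bezout coefficients alongside the remainders: start with r₀ = 584 = a·1 + b·0 (s = 1, t = 0) and r₁ = 256 = a·0 + b·1 (s = 0, t = 1); each new remainder r_{k+1} = r_{k-1} − q_k·r_k inherits s_{k+1} = s_{k-1} − q_k·s_k, t_{k+1} = t_{k-1} − q_k·t_k, so r_k = a·s_k + b·t_k at every step:
  q = 2: r = 72, s = 1 − 2·0 = 1, t = 0 − 2·1 = -2  (check: 584·1 + 256·(-2) = 72)
  q = 3: r = 40, s = 0 − 3·1 = -3, t = 1 − 3·(-2) = 7  (check: 584·(-3) + 256·7 = 40)
  q = 1: r = 32, s = 1 − 1·(-3) = 4, t = -2 − 1·7 = -9  (check: 584·4 + 256·(-9) = 32)
  q = 1: r = 8, s = -3 − 1·4 = -7, t = 7 − 1·(-9) = 16  (check: 584·(-7) + 256·16 = 8)
The row with r = 8 (the gcd) gives the Bezout coefficients s = -7, t = 16.
Result: 584 · (-7) + 256 · (16) = 8.

gcd(584, 256) = 8; s = -7, t = 16 (check: 584·(-7) + 256·16 = 8).


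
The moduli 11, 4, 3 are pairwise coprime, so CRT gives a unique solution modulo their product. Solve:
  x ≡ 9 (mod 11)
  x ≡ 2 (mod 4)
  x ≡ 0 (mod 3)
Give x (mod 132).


Moduli 11, 4, 3 are pairwise coprime; by CRT there is a unique solution modulo M = 11 · 4 · 3 = 132.
Solve pairwise, accumulating the modulus:
  Start with x ≡ 9 (mod 11).
  Combine with x ≡ 2 (mod 4): since gcd(11, 4) = 1, we get a unique residue mod 44.
    Write x = 9 + 11·t and substitute into x ≡ 2 (mod 4): 11·t ≡ 2 − 9 = -7 (mod 4).
    Reduce coefficients mod 4: 3·t ≡ 1 (mod 4).
    The inverse of 3 mod 4 is 3 (since 3·3 = 9 = 2·4 + 1), so t ≡ 3·1 = 3 ≡ 3 (mod 4).
    Then x = 9 + 11·3 = 42, valid modulo lcm(11, 4) = 44: x ≡ 42 (mod 44).
  Combine with x ≡ 0 (mod 3): since gcd(44, 3) = 1, we get a unique residue mod 132.
    Write x = 42 + 44·t and substitute into x ≡ 0 (mod 3): 44·t ≡ 0 − 42 = -42 (mod 3).
    Reduce coefficients mod 3: 2·t ≡ 0 (mod 3).
    The inverse of 2 mod 3 is 2 (since 2·2 = 4 = 1·3 + 1), so t ≡ 2·0 = 0 ≡ 0 (mod 3).
    Then x = 42 + 44·0 = 42, valid modulo lcm(44, 3) = 132: x ≡ 42 (mod 132).
Verify: 42 mod 11 = 9 ✓, 42 mod 4 = 2 ✓, 42 mod 3 = 0 ✓.

x ≡ 42 (mod 132).


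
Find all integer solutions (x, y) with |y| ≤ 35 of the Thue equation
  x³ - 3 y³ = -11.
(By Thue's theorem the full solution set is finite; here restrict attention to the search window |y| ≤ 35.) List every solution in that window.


The equation is x³ - 3y³ = -11. For fixed y, x³ = 3·y³ − 11, so a solution requires the RHS to be a perfect cube.
Strategy: iterate y from -35 to 35, compute RHS = 3·y³ − 11, and check whether it is a (positive or negative) perfect cube.
Check small values of y:
  y = 0: RHS = -11 is not a perfect cube.
  y = 1: RHS = -8 = (-2)³ ⇒ x = -2 works.
  y = -1: RHS = -14 is not a perfect cube.
  y = 2: RHS = 13 is not a perfect cube.
  y = -2: RHS = -35 is not a perfect cube.
  y = 3: RHS = 70 is not a perfect cube.
  y = -3: RHS = -92 is not a perfect cube.
Continuing the search up to |y| = 35 finds no further solutions beyond those listed.
Collected solutions: (-2, 1).

Solutions (with |y| ≤ 35): (-2, 1).


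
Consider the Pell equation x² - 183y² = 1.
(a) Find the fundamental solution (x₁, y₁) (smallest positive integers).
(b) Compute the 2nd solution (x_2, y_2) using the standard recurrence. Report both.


Step 1: Find the fundamental solution (x₁, y₁) of x² - 183y² = 1.
  Expand √183 as a continued fraction. a₀ = ⌊√183⌋ = 13; iterate m_{k+1} = d_k·a_k − m_k, d_{k+1} = (183 − m_{k+1}²)/d_k, a_{k+1} = ⌊(a₀ + m_{k+1})/d_{k+1}⌋ (starting m₀ = 0, d₀ = 1), with convergents p_k = a_k·p_{k-1} + p_{k-2}, q_k = a_k·q_{k-1} + q_{k-2} (p₋₁ = 1, q₋₁ = 0):
  k = 0: a₀ = 13; p₀/q₀ = 13/1; p₀² − 183·q₀² = 169 − 183 = -14.
  k = 1: m = 13, d = 14, a = ⌊(13 + 13)/14⌋ = 1; p/q = (1·13 + 1)/(1·1 + 0) = 14/1; p² − 183·q² = 196 − 183 = 13.
  k = 2: m = 1, d = 13, a = ⌊(13 + 1)/13⌋ = 1; p/q = (1·14 + 13)/(1·1 + 1) = 27/2; p² − 183·q² = 729 − 732 = -3.
  k = 3: m = 12, d = 3, a = ⌊(13 + 12)/3⌋ = 8; p/q = (8·27 + 14)/(8·2 + 1) = 230/17; p² − 183·q² = 52900 − 52887 = 13.
  k = 4: m = 12, d = 13, a = ⌊(13 + 12)/13⌋ = 1; p/q = (1·230 + 27)/(1·17 + 2) = 257/19; p² − 183·q² = 66049 − 66063 = -14.
  k = 5: m = 1, d = 14, a = ⌊(13 + 1)/14⌋ = 1; p/q = (1·257 + 230)/(1·19 + 17) = 487/36; p² − 183·q² = 237169 − 237168 = 1.
  The first convergent with p² − 183·q² = 1 gives the fundamental solution (x₁, y₁) = (487, 36).
Step 2: Apply the recurrence (x_{n+1}, y_{n+1}) = (x₁x_n + 183y₁y_n, x₁y_n + y₁x_n) repeatedly.
  From (x_1, y_1) = (487, 36): x_2 = 487·487 + 183·36·36 = 474337; y_2 = 487·36 + 36·487 = 35064.
Step 3: Verify x_2² - 183·y_2² = 224995589569 - 224995589568 = 1 (should be 1). ✓

(x_1, y_1) = (487, 36); (x_2, y_2) = (474337, 35064).


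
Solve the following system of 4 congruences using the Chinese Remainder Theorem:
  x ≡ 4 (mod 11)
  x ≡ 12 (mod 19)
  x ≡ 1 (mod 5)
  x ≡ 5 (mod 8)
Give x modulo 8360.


Product of moduli M = 11 · 19 · 5 · 8 = 8360.
Merge one congruence at a time:
  Start: x ≡ 4 (mod 11).
  Combine with x ≡ 12 (mod 19); new modulus lcm = 209.
    Write x = 4 + 11·t and substitute into x ≡ 12 (mod 19): 11·t ≡ 12 − 4 = 8 (mod 19).
    The inverse of 11 mod 19 is 7 (since 11·7 = 77 = 4·19 + 1), so t ≡ 7·8 = 56 ≡ 18 (mod 19).
    Then x = 4 + 11·18 = 202, valid modulo lcm(11, 19) = 209: x ≡ 202 (mod 209).
  Combine with x ≡ 1 (mod 5); new modulus lcm = 1045.
    Write x = 202 + 209·t and substitute into x ≡ 1 (mod 5): 209·t ≡ 1 − 202 = -201 (mod 5).
    Reduce coefficients mod 5: 4·t ≡ 4 (mod 5).
    The inverse of 4 mod 5 is 4 (since 4·4 = 16 = 3·5 + 1), so t ≡ 4·4 = 16 ≡ 1 (mod 5).
    Then x = 202 + 209·1 = 411, valid modulo lcm(209, 5) = 1045: x ≡ 411 (mod 1045).
  Combine with x ≡ 5 (mod 8); new modulus lcm = 8360.
    Write x = 411 + 1045·t and substitute into x ≡ 5 (mod 8): 1045·t ≡ 5 − 411 = -406 (mod 8).
    Reduce coefficients mod 8: 5·t ≡ 2 (mod 8).
    The inverse of 5 mod 8 is 5 (since 5·5 = 25 = 3·8 + 1), so t ≡ 5·2 = 10 ≡ 2 (mod 8).
    Then x = 411 + 1045·2 = 2501, valid modulo lcm(1045, 8) = 8360: x ≡ 2501 (mod 8360).
Verify against each original: 2501 mod 11 = 4, 2501 mod 19 = 12, 2501 mod 5 = 1, 2501 mod 8 = 5.

x ≡ 2501 (mod 8360).


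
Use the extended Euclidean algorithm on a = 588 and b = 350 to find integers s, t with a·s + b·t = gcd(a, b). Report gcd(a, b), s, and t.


Euclidean algorithm on (588, 350) — divide until remainder is 0:
  588 = 1 · 350 + 238
  350 = 1 · 238 + 112
  238 = 2 · 112 + 14
  112 = 8 · 14 + 0
gcd(588, 350) = 14.
Track Bezout coefficients alongside the remainders: start with r₀ = 588 = a·1 + b·0 (s = 1, t = 0) and r₁ = 350 = a·0 + b·1 (s = 0, t = 1); each new remainder r_{k+1} = r_{k-1} − q_k·r_k inherits s_{k+1} = s_{k-1} − q_k·s_k, t_{k+1} = t_{k-1} − q_k·t_k, so r_k = a·s_k + b·t_k at every step:
  q = 1: r = 238, s = 1 − 1·0 = 1, t = 0 − 1·1 = -1  (check: 588·1 + 350·(-1) = 238)
  q = 1: r = 112, s = 0 − 1·1 = -1, t = 1 − 1·(-1) = 2  (check: 588·(-1) + 350·2 = 112)
  q = 2: r = 14, s = 1 − 2·(-1) = 3, t = -1 − 2·2 = -5  (check: 588·3 + 350·(-5) = 14)
The row with r = 14 (the gcd) gives the Bezout coefficients s = 3, t = -5.
Result: 588 · (3) + 350 · (-5) = 14.

gcd(588, 350) = 14; s = 3, t = -5 (check: 588·3 + 350·(-5) = 14).


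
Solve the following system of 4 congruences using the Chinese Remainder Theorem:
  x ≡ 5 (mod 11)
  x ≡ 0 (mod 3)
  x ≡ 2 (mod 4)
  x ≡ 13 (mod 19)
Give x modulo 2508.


Product of moduli M = 11 · 3 · 4 · 19 = 2508.
Merge one congruence at a time:
  Start: x ≡ 5 (mod 11).
  Combine with x ≡ 0 (mod 3); new modulus lcm = 33.
    Write x = 5 + 11·t and substitute into x ≡ 0 (mod 3): 11·t ≡ 0 − 5 = -5 (mod 3).
    Reduce coefficients mod 3: 2·t ≡ 1 (mod 3).
    The inverse of 2 mod 3 is 2 (since 2·2 = 4 = 1·3 + 1), so t ≡ 2·1 = 2 ≡ 2 (mod 3).
    Then x = 5 + 11·2 = 27, valid modulo lcm(11, 3) = 33: x ≡ 27 (mod 33).
  Combine with x ≡ 2 (mod 4); new modulus lcm = 132.
    Write x = 27 + 33·t and substitute into x ≡ 2 (mod 4): 33·t ≡ 2 − 27 = -25 (mod 4).
    Reduce coefficients mod 4: 1·t ≡ 3 (mod 4).
    So t ≡ 3 (mod 4).
    Then x = 27 + 33·3 = 126, valid modulo lcm(33, 4) = 132: x ≡ 126 (mod 132).
  Combine with x ≡ 13 (mod 19); new modulus lcm = 2508.
    Write x = 126 + 132·t and substitute into x ≡ 13 (mod 19): 132·t ≡ 13 − 126 = -113 (mod 19).
    Reduce coefficients mod 19: 18·t ≡ 1 (mod 19).
    The inverse of 18 mod 19 is 18 (since 18·18 = 324 = 17·19 + 1), so t ≡ 18·1 = 18 ≡ 18 (mod 19).
    Then x = 126 + 132·18 = 2502, valid modulo lcm(132, 19) = 2508: x ≡ 2502 (mod 2508).
Verify against each original: 2502 mod 11 = 5, 2502 mod 3 = 0, 2502 mod 4 = 2, 2502 mod 19 = 13.

x ≡ 2502 (mod 2508).


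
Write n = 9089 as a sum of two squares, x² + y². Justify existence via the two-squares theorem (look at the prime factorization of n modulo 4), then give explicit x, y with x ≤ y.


Step 1: Factor n = 9089 = 61 · 149.
Step 2: Check the mod-4 condition on each prime factor: 61 ≡ 1 (mod 4), exponent 1; 149 ≡ 1 (mod 4), exponent 1.
All primes ≡ 3 (mod 4) appear to even exponent (or don't appear), so by the two-squares theorem n IS expressible as a sum of two squares.
Step 3: Build a representation. Here n = 61 · 149 is a product of primes ≡ 1 (mod 4). Each prime p ≡ 1 (mod 4) is itself a sum of two squares; find a² by testing p − a² for a perfect square:
  61: 61 − 1² = 60, 61 − 2² = 57, 61 − 3² = 52, 61 − 4² = 45, 61 − 5² = 36 = 6² ⇒ 61 = 5² + 6².
  149: 149 − 1² = 148, 149 − 2² = 145, 149 − 3² = 140, 149 − 4² = 133, 149 − 5² = 124, 149 − 6² = 113, 149 − 7² = 100 = 10² ⇒ 149 = 7² + 10².
  Combine using the Brahmagupta–Fibonacci identity (a² + b²)(c² + d²) = (ac − bd)² + (ad + bc)² = (ac + bd)² + (ad − bc)²:
  61 · 149 = 9089: from (5² + 6²)(7² + 10²), take (5·7 − 6·10, 5·10 + 6·7) = (35 − 60, 50 + 42) = (-25, 92); dropping signs (only squares matter) gives (25, 92); check 25² + 92² = 625 + 8464 = 9089 ✓.
Step 4: Order so x ≤ y and verify: 25² + 92² = 625 + 8464 = 9089 = n. ✓

n = 9089 = 25² + 92² (one valid representation with x ≤ y).


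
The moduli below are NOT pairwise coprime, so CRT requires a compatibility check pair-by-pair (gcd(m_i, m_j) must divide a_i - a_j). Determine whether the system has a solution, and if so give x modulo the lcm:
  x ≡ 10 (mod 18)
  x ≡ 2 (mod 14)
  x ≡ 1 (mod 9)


Moduli 18, 14, 9 are not pairwise coprime, so CRT works modulo lcm(m_i) when all pairwise compatibility conditions hold.
Pairwise compatibility: gcd(m_i, m_j) must divide a_i - a_j for every pair.
Merge one congruence at a time:
  Start: x ≡ 10 (mod 18).
  Combine with x ≡ 2 (mod 14): gcd(18, 14) = 2; 2 - 10 = -8, which IS divisible by 2, so compatible.
    Write x = 10 + 18·t and substitute into x ≡ 2 (mod 14): 18·t ≡ 2 − 10 = -8 (mod 14).
    Divide the congruence (and modulus) by g = 2: 9·t ≡ -4 (mod 7).
    Reduce coefficients mod 7: 2·t ≡ 3 (mod 7).
    The inverse of 2 mod 7 is 4 (since 2·4 = 8 = 1·7 + 1), so t ≡ 4·3 = 12 ≡ 5 (mod 7).
    Then x = 10 + 18·5 = 100, valid modulo lcm(18, 14) = 126: x ≡ 100 (mod 126).
  Combine with x ≡ 1 (mod 9): gcd(126, 9) = 9; 1 - 100 = -99, which IS divisible by 9, so compatible.
    Write x = 100 + 126·t and substitute into x ≡ 1 (mod 9): 126·t ≡ 1 − 100 = -99 (mod 9).
    Divide the congruence (and modulus) by g = 9: 14·t ≡ -11 (mod 1).
    Modulo 1 every t works; take t = 0.
    Then x = 100 + 126·0 = 100, valid modulo lcm(126, 9) = 126: x ≡ 100 (mod 126).
Verify: 100 mod 18 = 10, 100 mod 14 = 2, 100 mod 9 = 1.

x ≡ 100 (mod 126).


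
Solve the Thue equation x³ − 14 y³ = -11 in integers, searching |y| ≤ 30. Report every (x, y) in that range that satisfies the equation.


The equation is x³ - 14y³ = -11. For fixed y, x³ = 14·y³ − 11, so a solution requires the RHS to be a perfect cube.
Strategy: iterate y from -30 to 30, compute RHS = 14·y³ − 11, and check whether it is a (positive or negative) perfect cube.
Check small values of y:
  y = 0: RHS = -11 is not a perfect cube.
  y = 1: RHS = 3 is not a perfect cube.
  y = -1: RHS = -25 is not a perfect cube.
  y = 2: RHS = 101 is not a perfect cube.
  y = -2: RHS = -123 is not a perfect cube.
  y = 3: RHS = 367 is not a perfect cube.
  y = -3: RHS = -389 is not a perfect cube.
Continuing the search up to |y| = 30 finds no solutions either.
No (x, y) in the scanned range satisfies the equation.

No integer solutions with |y| ≤ 30.


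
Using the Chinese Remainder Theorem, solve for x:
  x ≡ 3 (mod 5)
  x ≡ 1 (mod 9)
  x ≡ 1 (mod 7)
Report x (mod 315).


Moduli 5, 9, 7 are pairwise coprime; by CRT there is a unique solution modulo M = 5 · 9 · 7 = 315.
Solve pairwise, accumulating the modulus:
  Start with x ≡ 3 (mod 5).
  Combine with x ≡ 1 (mod 9): since gcd(5, 9) = 1, we get a unique residue mod 45.
    Write x = 3 + 5·t and substitute into x ≡ 1 (mod 9): 5·t ≡ 1 − 3 = -2 (mod 9).
    Reduce coefficients mod 9: 5·t ≡ 7 (mod 9).
    The inverse of 5 mod 9 is 2 (since 5·2 = 10 = 1·9 + 1), so t ≡ 2·7 = 14 ≡ 5 (mod 9).
    Then x = 3 + 5·5 = 28, valid modulo lcm(5, 9) = 45: x ≡ 28 (mod 45).
  Combine with x ≡ 1 (mod 7): since gcd(45, 7) = 1, we get a unique residue mod 315.
    Write x = 28 + 45·t and substitute into x ≡ 1 (mod 7): 45·t ≡ 1 − 28 = -27 (mod 7).
    Reduce coefficients mod 7: 3·t ≡ 1 (mod 7).
    The inverse of 3 mod 7 is 5 (since 3·5 = 15 = 2·7 + 1), so t ≡ 5·1 = 5 ≡ 5 (mod 7).
    Then x = 28 + 45·5 = 253, valid modulo lcm(45, 7) = 315: x ≡ 253 (mod 315).
Verify: 253 mod 5 = 3 ✓, 253 mod 9 = 1 ✓, 253 mod 7 = 1 ✓.

x ≡ 253 (mod 315).


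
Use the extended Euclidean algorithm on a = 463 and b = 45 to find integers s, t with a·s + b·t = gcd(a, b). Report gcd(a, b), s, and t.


Euclidean algorithm on (463, 45) — divide until remainder is 0:
  463 = 10 · 45 + 13
  45 = 3 · 13 + 6
  13 = 2 · 6 + 1
  6 = 6 · 1 + 0
gcd(463, 45) = 1.
Track Bezout coefficients alongside the remainders: start with r₀ = 463 = a·1 + b·0 (s = 1, t = 0) and r₁ = 45 = a·0 + b·1 (s = 0, t = 1); each new remainder r_{k+1} = r_{k-1} − q_k·r_k inherits s_{k+1} = s_{k-1} − q_k·s_k, t_{k+1} = t_{k-1} − q_k·t_k, so r_k = a·s_k + b·t_k at every step:
  q = 10: r = 13, s = 1 − 10·0 = 1, t = 0 − 10·1 = -10  (check: 463·1 + 45·(-10) = 13)
  q = 3: r = 6, s = 0 − 3·1 = -3, t = 1 − 3·(-10) = 31  (check: 463·(-3) + 45·31 = 6)
  q = 2: r = 1, s = 1 − 2·(-3) = 7, t = -10 − 2·31 = -72  (check: 463·7 + 45·(-72) = 1)
The row with r = 1 (the gcd) gives the Bezout coefficients s = 7, t = -72.
Result: 463 · (7) + 45 · (-72) = 1.

gcd(463, 45) = 1; s = 7, t = -72 (check: 463·7 + 45·(-72) = 1).


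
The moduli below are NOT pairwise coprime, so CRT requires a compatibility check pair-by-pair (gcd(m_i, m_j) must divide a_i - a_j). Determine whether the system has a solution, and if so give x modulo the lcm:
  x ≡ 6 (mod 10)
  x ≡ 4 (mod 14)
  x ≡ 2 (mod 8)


Moduli 10, 14, 8 are not pairwise coprime, so CRT works modulo lcm(m_i) when all pairwise compatibility conditions hold.
Pairwise compatibility: gcd(m_i, m_j) must divide a_i - a_j for every pair.
Merge one congruence at a time:
  Start: x ≡ 6 (mod 10).
  Combine with x ≡ 4 (mod 14): gcd(10, 14) = 2; 4 - 6 = -2, which IS divisible by 2, so compatible.
    Write x = 6 + 10·t and substitute into x ≡ 4 (mod 14): 10·t ≡ 4 − 6 = -2 (mod 14).
    Divide the congruence (and modulus) by g = 2: 5·t ≡ -1 (mod 7).
    Reduce coefficients mod 7: 5·t ≡ 6 (mod 7).
    The inverse of 5 mod 7 is 3 (since 5·3 = 15 = 2·7 + 1), so t ≡ 3·6 = 18 ≡ 4 (mod 7).
    Then x = 6 + 10·4 = 46, valid modulo lcm(10, 14) = 70: x ≡ 46 (mod 70).
  Combine with x ≡ 2 (mod 8): gcd(70, 8) = 2; 2 - 46 = -44, which IS divisible by 2, so compatible.
    Write x = 46 + 70·t and substitute into x ≡ 2 (mod 8): 70·t ≡ 2 − 46 = -44 (mod 8).
    Divide the congruence (and modulus) by g = 2: 35·t ≡ -22 (mod 4).
    Reduce coefficients mod 4: 3·t ≡ 2 (mod 4).
    The inverse of 3 mod 4 is 3 (since 3·3 = 9 = 2·4 + 1), so t ≡ 3·2 = 6 ≡ 2 (mod 4).
    Then x = 46 + 70·2 = 186, valid modulo lcm(70, 8) = 280: x ≡ 186 (mod 280).
Verify: 186 mod 10 = 6, 186 mod 14 = 4, 186 mod 8 = 2.

x ≡ 186 (mod 280).


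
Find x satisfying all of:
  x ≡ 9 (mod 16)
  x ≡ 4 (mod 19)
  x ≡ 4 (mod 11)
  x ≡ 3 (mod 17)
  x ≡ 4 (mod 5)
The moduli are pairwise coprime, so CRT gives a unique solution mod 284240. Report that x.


Product of moduli M = 16 · 19 · 11 · 17 · 5 = 284240.
Merge one congruence at a time:
  Start: x ≡ 9 (mod 16).
  Combine with x ≡ 4 (mod 19); new modulus lcm = 304.
    Write x = 9 + 16·t and substitute into x ≡ 4 (mod 19): 16·t ≡ 4 − 9 = -5 (mod 19).
    Reduce coefficients mod 19: 16·t ≡ 14 (mod 19).
    The inverse of 16 mod 19 is 6 (since 16·6 = 96 = 5·19 + 1), so t ≡ 6·14 = 84 ≡ 8 (mod 19).
    Then x = 9 + 16·8 = 137, valid modulo lcm(16, 19) = 304: x ≡ 137 (mod 304).
  Combine with x ≡ 4 (mod 11); new modulus lcm = 3344.
    Write x = 137 + 304·t and substitute into x ≡ 4 (mod 11): 304·t ≡ 4 − 137 = -133 (mod 11).
    Reduce coefficients mod 11: 7·t ≡ 10 (mod 11).
    The inverse of 7 mod 11 is 8 (since 7·8 = 56 = 5·11 + 1), so t ≡ 8·10 = 80 ≡ 3 (mod 11).
    Then x = 137 + 304·3 = 1049, valid modulo lcm(304, 11) = 3344: x ≡ 1049 (mod 3344).
  Combine with x ≡ 3 (mod 17); new modulus lcm = 56848.
    Write x = 1049 + 3344·t and substitute into x ≡ 3 (mod 17): 3344·t ≡ 3 − 1049 = -1046 (mod 17).
    Reduce coefficients mod 17: 12·t ≡ 8 (mod 17).
    The inverse of 12 mod 17 is 10 (since 12·10 = 120 = 7·17 + 1), so t ≡ 10·8 = 80 ≡ 12 (mod 17).
    Then x = 1049 + 3344·12 = 41177, valid modulo lcm(3344, 17) = 56848: x ≡ 41177 (mod 56848).
  Combine with x ≡ 4 (mod 5); new modulus lcm = 284240.
    Write x = 41177 + 56848·t and substitute into x ≡ 4 (mod 5): 56848·t ≡ 4 − 41177 = -41173 (mod 5).
    Reduce coefficients mod 5: 3·t ≡ 2 (mod 5).
    The inverse of 3 mod 5 is 2 (since 3·2 = 6 = 1·5 + 1), so t ≡ 2·2 = 4 ≡ 4 (mod 5).
    Then x = 41177 + 56848·4 = 268569, valid modulo lcm(56848, 5) = 284240: x ≡ 268569 (mod 284240).
Verify against each original: 268569 mod 16 = 9, 268569 mod 19 = 4, 268569 mod 11 = 4, 268569 mod 17 = 3, 268569 mod 5 = 4.

x ≡ 268569 (mod 284240).


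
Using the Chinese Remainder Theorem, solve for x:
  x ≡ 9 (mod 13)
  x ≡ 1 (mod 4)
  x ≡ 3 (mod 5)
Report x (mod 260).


Moduli 13, 4, 5 are pairwise coprime; by CRT there is a unique solution modulo M = 13 · 4 · 5 = 260.
Solve pairwise, accumulating the modulus:
  Start with x ≡ 9 (mod 13).
  Combine with x ≡ 1 (mod 4): since gcd(13, 4) = 1, we get a unique residue mod 52.
    Write x = 9 + 13·t and substitute into x ≡ 1 (mod 4): 13·t ≡ 1 − 9 = -8 (mod 4).
    Reduce coefficients mod 4: 1·t ≡ 0 (mod 4).
    So t ≡ 0 (mod 4).
    Then x = 9 + 13·0 = 9, valid modulo lcm(13, 4) = 52: x ≡ 9 (mod 52).
  Combine with x ≡ 3 (mod 5): since gcd(52, 5) = 1, we get a unique residue mod 260.
    Write x = 9 + 52·t and substitute into x ≡ 3 (mod 5): 52·t ≡ 3 − 9 = -6 (mod 5).
    Reduce coefficients mod 5: 2·t ≡ 4 (mod 5).
    The inverse of 2 mod 5 is 3 (since 2·3 = 6 = 1·5 + 1), so t ≡ 3·4 = 12 ≡ 2 (mod 5).
    Then x = 9 + 52·2 = 113, valid modulo lcm(52, 5) = 260: x ≡ 113 (mod 260).
Verify: 113 mod 13 = 9 ✓, 113 mod 4 = 1 ✓, 113 mod 5 = 3 ✓.

x ≡ 113 (mod 260).


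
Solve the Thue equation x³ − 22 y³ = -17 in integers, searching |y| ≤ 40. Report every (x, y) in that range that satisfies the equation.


The equation is x³ - 22y³ = -17. For fixed y, x³ = 22·y³ − 17, so a solution requires the RHS to be a perfect cube.
Strategy: iterate y from -40 to 40, compute RHS = 22·y³ − 17, and check whether it is a (positive or negative) perfect cube.
Check small values of y:
  y = 0: RHS = -17 is not a perfect cube.
  y = 1: RHS = 5 is not a perfect cube.
  y = -1: RHS = -39 is not a perfect cube.
  y = 2: RHS = 159 is not a perfect cube.
  y = -2: RHS = -193 is not a perfect cube.
  y = 3: RHS = 577 is not a perfect cube.
  y = -3: RHS = -611 is not a perfect cube.
Continuing the search up to |y| = 40 finds no solutions either.
No (x, y) in the scanned range satisfies the equation.

No integer solutions with |y| ≤ 40.


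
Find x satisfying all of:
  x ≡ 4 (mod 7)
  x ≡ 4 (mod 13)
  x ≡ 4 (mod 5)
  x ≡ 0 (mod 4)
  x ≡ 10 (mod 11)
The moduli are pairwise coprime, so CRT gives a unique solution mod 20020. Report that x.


Product of moduli M = 7 · 13 · 5 · 4 · 11 = 20020.
Merge one congruence at a time:
  Start: x ≡ 4 (mod 7).
  Combine with x ≡ 4 (mod 13); new modulus lcm = 91.
    Write x = 4 + 7·t and substitute into x ≡ 4 (mod 13): 7·t ≡ 4 − 4 = 0 (mod 13).
    The inverse of 7 mod 13 is 2 (since 7·2 = 14 = 1·13 + 1), so t ≡ 2·0 = 0 ≡ 0 (mod 13).
    Then x = 4 + 7·0 = 4, valid modulo lcm(7, 13) = 91: x ≡ 4 (mod 91).
  Combine with x ≡ 4 (mod 5); new modulus lcm = 455.
    Write x = 4 + 91·t and substitute into x ≡ 4 (mod 5): 91·t ≡ 4 − 4 = 0 (mod 5).
    Reduce coefficients mod 5: 1·t ≡ 0 (mod 5).
    So t ≡ 0 (mod 5).
    Then x = 4 + 91·0 = 4, valid modulo lcm(91, 5) = 455: x ≡ 4 (mod 455).
  Combine with x ≡ 0 (mod 4); new modulus lcm = 1820.
    Write x = 4 + 455·t and substitute into x ≡ 0 (mod 4): 455·t ≡ 0 − 4 = -4 (mod 4).
    Reduce coefficients mod 4: 3·t ≡ 0 (mod 4).
    The inverse of 3 mod 4 is 3 (since 3·3 = 9 = 2·4 + 1), so t ≡ 3·0 = 0 ≡ 0 (mod 4).
    Then x = 4 + 455·0 = 4, valid modulo lcm(455, 4) = 1820: x ≡ 4 (mod 1820).
  Combine with x ≡ 10 (mod 11); new modulus lcm = 20020.
    Write x = 4 + 1820·t and substitute into x ≡ 10 (mod 11): 1820·t ≡ 10 − 4 = 6 (mod 11).
    Reduce coefficients mod 11: 5·t ≡ 6 (mod 11).
    The inverse of 5 mod 11 is 9 (since 5·9 = 45 = 4·11 + 1), so t ≡ 9·6 = 54 ≡ 10 (mod 11).
    Then x = 4 + 1820·10 = 18204, valid modulo lcm(1820, 11) = 20020: x ≡ 18204 (mod 20020).
Verify against each original: 18204 mod 7 = 4, 18204 mod 13 = 4, 18204 mod 5 = 4, 18204 mod 4 = 0, 18204 mod 11 = 10.

x ≡ 18204 (mod 20020).


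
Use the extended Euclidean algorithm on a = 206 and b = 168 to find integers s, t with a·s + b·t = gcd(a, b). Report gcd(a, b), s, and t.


Euclidean algorithm on (206, 168) — divide until remainder is 0:
  206 = 1 · 168 + 38
  168 = 4 · 38 + 16
  38 = 2 · 16 + 6
  16 = 2 · 6 + 4
  6 = 1 · 4 + 2
  4 = 2 · 2 + 0
gcd(206, 168) = 2.
Track Bezout coefficients alongside the remainders: start with r₀ = 206 = a·1 + b·0 (s = 1, t = 0) and r₁ = 168 = a·0 + b·1 (s = 0, t = 1); each new remainder r_{k+1} = r_{k-1} − q_k·r_k inherits s_{k+1} = s_{k-1} − q_k·s_k, t_{k+1} = t_{k-1} − q_k·t_k, so r_k = a·s_k + b·t_k at every step:
  q = 1: r = 38, s = 1 − 1·0 = 1, t = 0 − 1·1 = -1  (check: 206·1 + 168·(-1) = 38)
  q = 4: r = 16, s = 0 − 4·1 = -4, t = 1 − 4·(-1) = 5  (check: 206·(-4) + 168·5 = 16)
  q = 2: r = 6, s = 1 − 2·(-4) = 9, t = -1 − 2·5 = -11  (check: 206·9 + 168·(-11) = 6)
  q = 2: r = 4, s = -4 − 2·9 = -22, t = 5 − 2·(-11) = 27  (check: 206·(-22) + 168·27 = 4)
  q = 1: r = 2, s = 9 − 1·(-22) = 31, t = -11 − 1·27 = -38  (check: 206·31 + 168·(-38) = 2)
The row with r = 2 (the gcd) gives the Bezout coefficients s = 31, t = -38.
Result: 206 · (31) + 168 · (-38) = 2.

gcd(206, 168) = 2; s = 31, t = -38 (check: 206·31 + 168·(-38) = 2).


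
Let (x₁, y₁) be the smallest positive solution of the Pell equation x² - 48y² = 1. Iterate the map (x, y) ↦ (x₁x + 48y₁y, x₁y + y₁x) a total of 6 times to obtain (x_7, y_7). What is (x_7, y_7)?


Step 1: Find the fundamental solution (x₁, y₁) of x² - 48y² = 1.
  Expand √48 as a continued fraction. a₀ = ⌊√48⌋ = 6; iterate m_{k+1} = d_k·a_k − m_k, d_{k+1} = (48 − m_{k+1}²)/d_k, a_{k+1} = ⌊(a₀ + m_{k+1})/d_{k+1}⌋ (starting m₀ = 0, d₀ = 1), with convergents p_k = a_k·p_{k-1} + p_{k-2}, q_k = a_k·q_{k-1} + q_{k-2} (p₋₁ = 1, q₋₁ = 0):
  k = 0: a₀ = 6; p₀/q₀ = 6/1; p₀² − 48·q₀² = 36 − 48 = -12.
  k = 1: m = 6, d = 12, a = ⌊(6 + 6)/12⌋ = 1; p/q = (1·6 + 1)/(1·1 + 0) = 7/1; p² − 48·q² = 49 − 48 = 1.
  The first convergent with p² − 48·q² = 1 gives the fundamental solution (x₁, y₁) = (7, 1).
Step 2: Apply the recurrence (x_{n+1}, y_{n+1}) = (x₁x_n + 48y₁y_n, x₁y_n + y₁x_n) repeatedly.
  From (x_1, y_1) = (7, 1): x_2 = 7·7 + 48·1·1 = 97; y_2 = 7·1 + 1·7 = 14.
  From (x_2, y_2) = (97, 14): x_3 = 7·97 + 48·1·14 = 1351; y_3 = 7·14 + 1·97 = 195.
  From (x_3, y_3) = (1351, 195): x_4 = 7·1351 + 48·1·195 = 18817; y_4 = 7·195 + 1·1351 = 2716.
  From (x_4, y_4) = (18817, 2716): x_5 = 7·18817 + 48·1·2716 = 262087; y_5 = 7·2716 + 1·18817 = 37829.
  From (x_5, y_5) = (262087, 37829): x_6 = 7·262087 + 48·1·37829 = 3650401; y_6 = 7·37829 + 1·262087 = 526890.
  From (x_6, y_6) = (3650401, 526890): x_7 = 7·3650401 + 48·1·526890 = 50843527; y_7 = 7·526890 + 1·3650401 = 7338631.
Step 3: Verify x_7² - 48·y_7² = 2585064237799729 - 2585064237799728 = 1 (should be 1). ✓

(x_1, y_1) = (7, 1); (x_7, y_7) = (50843527, 7338631).


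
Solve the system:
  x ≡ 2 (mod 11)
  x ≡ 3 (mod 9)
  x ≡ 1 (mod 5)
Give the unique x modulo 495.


Moduli 11, 9, 5 are pairwise coprime; by CRT there is a unique solution modulo M = 11 · 9 · 5 = 495.
Solve pairwise, accumulating the modulus:
  Start with x ≡ 2 (mod 11).
  Combine with x ≡ 3 (mod 9): since gcd(11, 9) = 1, we get a unique residue mod 99.
    Write x = 2 + 11·t and substitute into x ≡ 3 (mod 9): 11·t ≡ 3 − 2 = 1 (mod 9).
    Reduce coefficients mod 9: 2·t ≡ 1 (mod 9).
    The inverse of 2 mod 9 is 5 (since 2·5 = 10 = 1·9 + 1), so t ≡ 5·1 = 5 ≡ 5 (mod 9).
    Then x = 2 + 11·5 = 57, valid modulo lcm(11, 9) = 99: x ≡ 57 (mod 99).
  Combine with x ≡ 1 (mod 5): since gcd(99, 5) = 1, we get a unique residue mod 495.
    Write x = 57 + 99·t and substitute into x ≡ 1 (mod 5): 99·t ≡ 1 − 57 = -56 (mod 5).
    Reduce coefficients mod 5: 4·t ≡ 4 (mod 5).
    The inverse of 4 mod 5 is 4 (since 4·4 = 16 = 3·5 + 1), so t ≡ 4·4 = 16 ≡ 1 (mod 5).
    Then x = 57 + 99·1 = 156, valid modulo lcm(99, 5) = 495: x ≡ 156 (mod 495).
Verify: 156 mod 11 = 2 ✓, 156 mod 9 = 3 ✓, 156 mod 5 = 1 ✓.

x ≡ 156 (mod 495).


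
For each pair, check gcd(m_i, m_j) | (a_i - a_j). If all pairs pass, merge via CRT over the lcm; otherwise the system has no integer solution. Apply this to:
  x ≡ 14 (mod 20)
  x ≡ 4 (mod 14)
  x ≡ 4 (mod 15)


Moduli 20, 14, 15 are not pairwise coprime, so CRT works modulo lcm(m_i) when all pairwise compatibility conditions hold.
Pairwise compatibility: gcd(m_i, m_j) must divide a_i - a_j for every pair.
Merge one congruence at a time:
  Start: x ≡ 14 (mod 20).
  Combine with x ≡ 4 (mod 14): gcd(20, 14) = 2; 4 - 14 = -10, which IS divisible by 2, so compatible.
    Write x = 14 + 20·t and substitute into x ≡ 4 (mod 14): 20·t ≡ 4 − 14 = -10 (mod 14).
    Divide the congruence (and modulus) by g = 2: 10·t ≡ -5 (mod 7).
    Reduce coefficients mod 7: 3·t ≡ 2 (mod 7).
    The inverse of 3 mod 7 is 5 (since 3·5 = 15 = 2·7 + 1), so t ≡ 5·2 = 10 ≡ 3 (mod 7).
    Then x = 14 + 20·3 = 74, valid modulo lcm(20, 14) = 140: x ≡ 74 (mod 140).
  Combine with x ≡ 4 (mod 15): gcd(140, 15) = 5; 4 - 74 = -70, which IS divisible by 5, so compatible.
    Write x = 74 + 140·t and substitute into x ≡ 4 (mod 15): 140·t ≡ 4 − 74 = -70 (mod 15).
    Divide the congruence (and modulus) by g = 5: 28·t ≡ -14 (mod 3).
    Reduce coefficients mod 3: 1·t ≡ 1 (mod 3).
    So t ≡ 1 (mod 3).
    Then x = 74 + 140·1 = 214, valid modulo lcm(140, 15) = 420: x ≡ 214 (mod 420).
Verify: 214 mod 20 = 14, 214 mod 14 = 4, 214 mod 15 = 4.

x ≡ 214 (mod 420).


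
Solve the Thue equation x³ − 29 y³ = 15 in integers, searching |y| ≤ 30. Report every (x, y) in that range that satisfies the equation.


The equation is x³ - 29y³ = 15. For fixed y, x³ = 29·y³ + 15, so a solution requires the RHS to be a perfect cube.
Strategy: iterate y from -30 to 30, compute RHS = 29·y³ + 15, and check whether it is a (positive or negative) perfect cube.
Check small values of y:
  y = 0: RHS = 15 is not a perfect cube.
  y = 1: RHS = 44 is not a perfect cube.
  y = -1: RHS = -14 is not a perfect cube.
  y = 2: RHS = 247 is not a perfect cube.
  y = -2: RHS = -217 is not a perfect cube.
  y = 3: RHS = 798 is not a perfect cube.
  y = -3: RHS = -768 is not a perfect cube.
Continuing the search up to |y| = 30 finds no solutions either.
No (x, y) in the scanned range satisfies the equation.

No integer solutions with |y| ≤ 30.


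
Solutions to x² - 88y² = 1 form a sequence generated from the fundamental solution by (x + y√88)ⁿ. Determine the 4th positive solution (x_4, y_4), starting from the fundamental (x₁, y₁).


Step 1: Find the fundamental solution (x₁, y₁) of x² - 88y² = 1.
  Expand √88 as a continued fraction. a₀ = ⌊√88⌋ = 9; iterate m_{k+1} = d_k·a_k − m_k, d_{k+1} = (88 − m_{k+1}²)/d_k, a_{k+1} = ⌊(a₀ + m_{k+1})/d_{k+1}⌋ (starting m₀ = 0, d₀ = 1), with convergents p_k = a_k·p_{k-1} + p_{k-2}, q_k = a_k·q_{k-1} + q_{k-2} (p₋₁ = 1, q₋₁ = 0):
  k = 0: a₀ = 9; p₀/q₀ = 9/1; p₀² − 88·q₀² = 81 − 88 = -7.
  k = 1: m = 9, d = 7, a = ⌊(9 + 9)/7⌋ = 2; p/q = (2·9 + 1)/(2·1 + 0) = 19/2; p² − 88·q² = 361 − 352 = 9.
  k = 2: m = 5, d = 9, a = ⌊(9 + 5)/9⌋ = 1; p/q = (1·19 + 9)/(1·2 + 1) = 28/3; p² − 88·q² = 784 − 792 = -8.
  k = 3: m = 4, d = 8, a = ⌊(9 + 4)/8⌋ = 1; p/q = (1·28 + 19)/(1·3 + 2) = 47/5; p² − 88·q² = 2209 − 2200 = 9.
  k = 4: m = 4, d = 9, a = ⌊(9 + 4)/9⌋ = 1; p/q = (1·47 + 28)/(1·5 + 3) = 75/8; p² − 88·q² = 5625 − 5632 = -7.
  k = 5: m = 5, d = 7, a = ⌊(9 + 5)/7⌋ = 2; p/q = (2·75 + 47)/(2·8 + 5) = 197/21; p² − 88·q² = 38809 − 38808 = 1.
  The first convergent with p² − 88·q² = 1 gives the fundamental solution (x₁, y₁) = (197, 21).
Step 2: Apply the recurrence (x_{n+1}, y_{n+1}) = (x₁x_n + 88y₁y_n, x₁y_n + y₁x_n) repeatedly.
  From (x_1, y_1) = (197, 21): x_2 = 197·197 + 88·21·21 = 77617; y_2 = 197·21 + 21·197 = 8274.
  From (x_2, y_2) = (77617, 8274): x_3 = 197·77617 + 88·21·8274 = 30580901; y_3 = 197·8274 + 21·77617 = 3259935.
  From (x_3, y_3) = (30580901, 3259935): x_4 = 197·30580901 + 88·21·3259935 = 12048797377; y_4 = 197·3259935 + 21·30580901 = 1284406116.
Step 3: Verify x_4² - 88·y_4² = 145173518232002080129 - 145173518232002080128 = 1 (should be 1). ✓

(x_1, y_1) = (197, 21); (x_4, y_4) = (12048797377, 1284406116).


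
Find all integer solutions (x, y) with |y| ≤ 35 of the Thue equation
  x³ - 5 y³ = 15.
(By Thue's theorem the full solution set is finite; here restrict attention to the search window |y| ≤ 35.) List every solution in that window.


The equation is x³ - 5y³ = 15. For fixed y, x³ = 5·y³ + 15, so a solution requires the RHS to be a perfect cube.
Strategy: iterate y from -35 to 35, compute RHS = 5·y³ + 15, and check whether it is a (positive or negative) perfect cube.
Check small values of y:
  y = 0: RHS = 15 is not a perfect cube.
  y = 1: RHS = 20 is not a perfect cube.
  y = -1: RHS = 10 is not a perfect cube.
  y = 2: RHS = 55 is not a perfect cube.
  y = -2: RHS = -25 is not a perfect cube.
  y = 3: RHS = 150 is not a perfect cube.
  y = -3: RHS = -120 is not a perfect cube.
Continuing the search up to |y| = 35 finds no solutions either.
No (x, y) in the scanned range satisfies the equation.

No integer solutions with |y| ≤ 35.
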